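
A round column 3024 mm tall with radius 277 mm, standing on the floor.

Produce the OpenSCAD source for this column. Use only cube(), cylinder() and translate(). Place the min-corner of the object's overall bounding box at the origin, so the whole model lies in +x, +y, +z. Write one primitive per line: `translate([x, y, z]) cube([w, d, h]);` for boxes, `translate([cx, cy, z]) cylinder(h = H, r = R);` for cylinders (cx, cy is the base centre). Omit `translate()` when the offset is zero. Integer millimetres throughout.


translate([277, 277, 0]) cylinder(h = 3024, r = 277);


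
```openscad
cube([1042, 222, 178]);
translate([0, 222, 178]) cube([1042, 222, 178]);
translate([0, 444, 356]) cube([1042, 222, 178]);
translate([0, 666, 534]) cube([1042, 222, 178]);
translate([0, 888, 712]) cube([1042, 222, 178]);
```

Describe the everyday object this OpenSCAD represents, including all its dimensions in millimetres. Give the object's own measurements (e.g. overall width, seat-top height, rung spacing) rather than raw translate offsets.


A straight staircase of 5 solid steps. Each step is 1042 mm wide (x), 222 mm deep (y, the going) and 178 mm tall (the rise). The first step rests on the floor; each subsequent step sits one going further in +y and one rise higher in +z, directly behind and above the previous step with no overlap.


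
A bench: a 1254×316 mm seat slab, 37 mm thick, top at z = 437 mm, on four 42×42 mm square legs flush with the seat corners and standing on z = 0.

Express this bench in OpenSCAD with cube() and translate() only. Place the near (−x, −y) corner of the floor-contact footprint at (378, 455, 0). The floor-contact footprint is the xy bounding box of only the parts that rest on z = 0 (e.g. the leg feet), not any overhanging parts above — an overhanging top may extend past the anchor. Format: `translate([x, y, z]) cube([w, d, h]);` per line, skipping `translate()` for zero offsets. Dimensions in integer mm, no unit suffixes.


translate([378, 455, 400]) cube([1254, 316, 37]);
translate([378, 455, 0]) cube([42, 42, 400]);
translate([378, 729, 0]) cube([42, 42, 400]);
translate([1590, 455, 0]) cube([42, 42, 400]);
translate([1590, 729, 0]) cube([42, 42, 400]);


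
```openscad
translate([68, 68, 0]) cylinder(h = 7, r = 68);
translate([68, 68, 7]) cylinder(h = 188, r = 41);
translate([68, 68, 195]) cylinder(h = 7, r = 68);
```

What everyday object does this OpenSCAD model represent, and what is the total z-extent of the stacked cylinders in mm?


A spool. The overall height is 202 mm.

Three coaxial cylinders, large–small–large — a spool. Two 7 mm flanges and a 188 mm core give 7 + 188 + 7 = 202 mm.


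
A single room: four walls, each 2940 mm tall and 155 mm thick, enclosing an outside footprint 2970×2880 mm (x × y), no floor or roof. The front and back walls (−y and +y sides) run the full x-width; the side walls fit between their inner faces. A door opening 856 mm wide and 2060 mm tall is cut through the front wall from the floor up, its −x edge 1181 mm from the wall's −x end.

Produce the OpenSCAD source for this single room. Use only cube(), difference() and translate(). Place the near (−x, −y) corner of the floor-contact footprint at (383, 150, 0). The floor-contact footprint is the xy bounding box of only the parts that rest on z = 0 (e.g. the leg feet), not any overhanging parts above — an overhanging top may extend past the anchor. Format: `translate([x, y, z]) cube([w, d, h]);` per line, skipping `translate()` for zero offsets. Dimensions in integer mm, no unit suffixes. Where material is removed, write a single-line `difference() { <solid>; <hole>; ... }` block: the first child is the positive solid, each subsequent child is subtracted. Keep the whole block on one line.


difference() { translate([383, 150, 0]) cube([2970, 155, 2940]); translate([1564, 150, 0]) cube([856, 155, 2060]); }
translate([383, 2875, 0]) cube([2970, 155, 2940]);
translate([383, 305, 0]) cube([155, 2570, 2940]);
translate([3198, 305, 0]) cube([155, 2570, 2940]);


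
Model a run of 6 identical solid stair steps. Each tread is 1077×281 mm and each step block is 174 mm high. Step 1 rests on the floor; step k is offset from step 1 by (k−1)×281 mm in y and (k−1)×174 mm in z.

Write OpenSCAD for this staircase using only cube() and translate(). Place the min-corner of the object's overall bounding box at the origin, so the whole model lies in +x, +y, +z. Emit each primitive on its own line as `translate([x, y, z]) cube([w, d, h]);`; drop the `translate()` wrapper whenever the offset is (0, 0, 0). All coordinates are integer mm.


cube([1077, 281, 174]);
translate([0, 281, 174]) cube([1077, 281, 174]);
translate([0, 562, 348]) cube([1077, 281, 174]);
translate([0, 843, 522]) cube([1077, 281, 174]);
translate([0, 1124, 696]) cube([1077, 281, 174]);
translate([0, 1405, 870]) cube([1077, 281, 174]);


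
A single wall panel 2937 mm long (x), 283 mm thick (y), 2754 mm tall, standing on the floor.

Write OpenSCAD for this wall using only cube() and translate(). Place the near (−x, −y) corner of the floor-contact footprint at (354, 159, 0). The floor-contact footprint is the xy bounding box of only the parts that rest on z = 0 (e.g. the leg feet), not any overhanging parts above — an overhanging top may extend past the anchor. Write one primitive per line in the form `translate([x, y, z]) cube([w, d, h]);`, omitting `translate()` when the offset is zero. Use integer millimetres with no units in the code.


translate([354, 159, 0]) cube([2937, 283, 2754]);


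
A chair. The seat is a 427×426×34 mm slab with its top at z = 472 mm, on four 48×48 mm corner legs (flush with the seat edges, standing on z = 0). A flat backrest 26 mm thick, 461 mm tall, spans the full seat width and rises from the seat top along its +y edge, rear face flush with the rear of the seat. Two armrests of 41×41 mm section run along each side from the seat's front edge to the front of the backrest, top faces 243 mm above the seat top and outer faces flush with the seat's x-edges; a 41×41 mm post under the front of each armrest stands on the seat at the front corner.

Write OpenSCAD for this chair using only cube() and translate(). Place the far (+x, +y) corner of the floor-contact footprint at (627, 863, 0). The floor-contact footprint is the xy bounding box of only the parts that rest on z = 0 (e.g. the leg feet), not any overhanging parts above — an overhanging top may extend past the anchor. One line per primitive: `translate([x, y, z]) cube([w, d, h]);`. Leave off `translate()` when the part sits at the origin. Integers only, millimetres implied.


translate([200, 437, 438]) cube([427, 426, 34]);
translate([200, 437, 0]) cube([48, 48, 438]);
translate([579, 437, 0]) cube([48, 48, 438]);
translate([200, 815, 0]) cube([48, 48, 438]);
translate([579, 815, 0]) cube([48, 48, 438]);
translate([200, 837, 472]) cube([427, 26, 461]);
translate([200, 437, 674]) cube([41, 400, 41]);
translate([586, 437, 674]) cube([41, 400, 41]);
translate([200, 437, 472]) cube([41, 41, 202]);
translate([586, 437, 472]) cube([41, 41, 202]);


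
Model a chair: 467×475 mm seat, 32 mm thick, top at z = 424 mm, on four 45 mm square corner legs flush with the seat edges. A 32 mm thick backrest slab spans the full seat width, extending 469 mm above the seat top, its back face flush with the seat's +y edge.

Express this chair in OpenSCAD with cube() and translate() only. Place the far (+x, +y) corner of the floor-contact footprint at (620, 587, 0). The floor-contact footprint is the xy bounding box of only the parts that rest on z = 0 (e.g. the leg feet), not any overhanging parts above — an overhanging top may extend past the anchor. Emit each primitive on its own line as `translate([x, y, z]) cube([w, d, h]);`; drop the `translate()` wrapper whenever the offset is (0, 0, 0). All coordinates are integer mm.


translate([153, 112, 392]) cube([467, 475, 32]);
translate([153, 112, 0]) cube([45, 45, 392]);
translate([575, 112, 0]) cube([45, 45, 392]);
translate([153, 542, 0]) cube([45, 45, 392]);
translate([575, 542, 0]) cube([45, 45, 392]);
translate([153, 555, 424]) cube([467, 32, 469]);


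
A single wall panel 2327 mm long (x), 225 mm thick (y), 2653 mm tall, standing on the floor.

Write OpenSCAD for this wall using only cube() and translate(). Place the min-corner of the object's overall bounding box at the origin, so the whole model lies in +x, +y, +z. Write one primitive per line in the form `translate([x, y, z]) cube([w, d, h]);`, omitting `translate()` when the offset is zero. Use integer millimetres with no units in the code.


cube([2327, 225, 2653]);


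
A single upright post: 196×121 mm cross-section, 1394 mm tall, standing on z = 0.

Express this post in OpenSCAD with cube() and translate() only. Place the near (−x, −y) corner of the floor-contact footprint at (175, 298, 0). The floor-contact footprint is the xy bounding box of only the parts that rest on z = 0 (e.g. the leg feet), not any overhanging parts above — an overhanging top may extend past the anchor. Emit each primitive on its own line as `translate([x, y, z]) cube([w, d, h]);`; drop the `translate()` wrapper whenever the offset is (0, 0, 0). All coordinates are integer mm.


translate([175, 298, 0]) cube([196, 121, 1394]);


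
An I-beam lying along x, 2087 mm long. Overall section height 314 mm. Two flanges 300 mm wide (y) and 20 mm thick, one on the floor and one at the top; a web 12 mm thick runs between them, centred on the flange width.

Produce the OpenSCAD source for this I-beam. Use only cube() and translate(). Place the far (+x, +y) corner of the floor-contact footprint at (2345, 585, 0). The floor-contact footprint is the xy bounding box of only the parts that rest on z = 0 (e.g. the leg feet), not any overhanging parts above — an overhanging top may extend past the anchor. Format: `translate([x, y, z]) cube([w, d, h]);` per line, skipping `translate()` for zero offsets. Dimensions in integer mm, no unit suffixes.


translate([258, 285, 0]) cube([2087, 300, 20]);
translate([258, 429, 20]) cube([2087, 12, 274]);
translate([258, 285, 294]) cube([2087, 300, 20]);


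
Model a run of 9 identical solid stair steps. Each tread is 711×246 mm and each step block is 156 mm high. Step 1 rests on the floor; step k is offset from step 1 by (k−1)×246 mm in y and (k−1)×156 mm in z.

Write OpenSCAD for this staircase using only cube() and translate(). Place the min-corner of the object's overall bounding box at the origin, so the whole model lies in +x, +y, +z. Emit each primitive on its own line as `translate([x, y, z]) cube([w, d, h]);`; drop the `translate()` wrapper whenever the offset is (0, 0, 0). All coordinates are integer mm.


cube([711, 246, 156]);
translate([0, 246, 156]) cube([711, 246, 156]);
translate([0, 492, 312]) cube([711, 246, 156]);
translate([0, 738, 468]) cube([711, 246, 156]);
translate([0, 984, 624]) cube([711, 246, 156]);
translate([0, 1230, 780]) cube([711, 246, 156]);
translate([0, 1476, 936]) cube([711, 246, 156]);
translate([0, 1722, 1092]) cube([711, 246, 156]);
translate([0, 1968, 1248]) cube([711, 246, 156]);


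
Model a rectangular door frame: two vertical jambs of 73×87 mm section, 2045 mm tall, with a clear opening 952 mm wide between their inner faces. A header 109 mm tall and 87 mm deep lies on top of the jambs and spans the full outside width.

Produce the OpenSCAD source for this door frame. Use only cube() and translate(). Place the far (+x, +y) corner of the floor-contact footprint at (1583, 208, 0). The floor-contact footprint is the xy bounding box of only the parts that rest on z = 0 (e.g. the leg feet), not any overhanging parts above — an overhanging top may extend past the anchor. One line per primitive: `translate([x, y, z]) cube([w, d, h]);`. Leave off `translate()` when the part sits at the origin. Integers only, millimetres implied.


translate([485, 121, 0]) cube([73, 87, 2045]);
translate([1510, 121, 0]) cube([73, 87, 2045]);
translate([485, 121, 2045]) cube([1098, 87, 109]);


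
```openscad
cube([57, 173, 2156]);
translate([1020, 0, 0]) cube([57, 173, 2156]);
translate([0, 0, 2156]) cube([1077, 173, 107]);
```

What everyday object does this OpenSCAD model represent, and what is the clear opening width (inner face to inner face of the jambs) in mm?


A door frame. The clear opening width is 963 mm.

Two 2156 mm tall posts with a header on top — a door frame. The left jamb is 57 mm wide at x = 0; the right jamb starts at x = 1020. The clear opening is 1020 − 57 = 963 mm.


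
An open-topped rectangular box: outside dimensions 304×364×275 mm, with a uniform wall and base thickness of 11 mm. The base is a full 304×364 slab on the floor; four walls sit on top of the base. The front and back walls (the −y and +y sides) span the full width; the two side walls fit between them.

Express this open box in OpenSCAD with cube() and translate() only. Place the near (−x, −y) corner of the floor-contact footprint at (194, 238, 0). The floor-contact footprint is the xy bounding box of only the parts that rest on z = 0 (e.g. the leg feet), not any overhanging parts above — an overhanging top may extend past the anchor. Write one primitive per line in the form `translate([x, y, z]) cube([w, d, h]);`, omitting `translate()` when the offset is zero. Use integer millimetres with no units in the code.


translate([194, 238, 0]) cube([304, 364, 11]);
translate([194, 238, 11]) cube([304, 11, 264]);
translate([194, 591, 11]) cube([304, 11, 264]);
translate([194, 249, 11]) cube([11, 342, 264]);
translate([487, 249, 11]) cube([11, 342, 264]);


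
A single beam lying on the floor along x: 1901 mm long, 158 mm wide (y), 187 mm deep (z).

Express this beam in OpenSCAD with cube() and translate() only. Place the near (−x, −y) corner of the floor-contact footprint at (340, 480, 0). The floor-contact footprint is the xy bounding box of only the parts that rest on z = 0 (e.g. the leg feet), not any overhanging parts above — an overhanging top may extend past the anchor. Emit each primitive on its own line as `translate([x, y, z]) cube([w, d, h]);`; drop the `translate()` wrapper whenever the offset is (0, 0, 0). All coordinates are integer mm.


translate([340, 480, 0]) cube([1901, 158, 187]);


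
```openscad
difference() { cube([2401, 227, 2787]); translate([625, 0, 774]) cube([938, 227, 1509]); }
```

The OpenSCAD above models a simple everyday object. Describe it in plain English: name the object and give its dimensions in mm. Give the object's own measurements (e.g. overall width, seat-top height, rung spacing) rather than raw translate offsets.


A wall 2401 mm long (x), 227 mm thick (y), 2787 mm tall, with a rectangular window opening cut through it. The opening is 938 mm wide and 1509 mm tall; its sill is at z = 774 mm and its near (−x) edge is 625 mm from the wall's −x end. The opening passes through the full wall thickness.


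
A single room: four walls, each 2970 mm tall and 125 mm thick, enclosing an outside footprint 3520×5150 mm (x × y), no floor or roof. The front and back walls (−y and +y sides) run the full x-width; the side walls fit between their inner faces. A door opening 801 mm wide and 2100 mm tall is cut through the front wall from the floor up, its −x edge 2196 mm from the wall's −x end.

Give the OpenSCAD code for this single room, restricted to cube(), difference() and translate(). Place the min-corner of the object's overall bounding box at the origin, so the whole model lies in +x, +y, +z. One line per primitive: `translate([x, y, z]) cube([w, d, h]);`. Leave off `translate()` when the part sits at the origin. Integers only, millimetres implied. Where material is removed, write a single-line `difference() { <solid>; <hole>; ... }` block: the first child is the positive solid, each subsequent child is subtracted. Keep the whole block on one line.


difference() { cube([3520, 125, 2970]); translate([2196, 0, 0]) cube([801, 125, 2100]); }
translate([0, 5025, 0]) cube([3520, 125, 2970]);
translate([0, 125, 0]) cube([125, 4900, 2970]);
translate([3395, 125, 0]) cube([125, 4900, 2970]);


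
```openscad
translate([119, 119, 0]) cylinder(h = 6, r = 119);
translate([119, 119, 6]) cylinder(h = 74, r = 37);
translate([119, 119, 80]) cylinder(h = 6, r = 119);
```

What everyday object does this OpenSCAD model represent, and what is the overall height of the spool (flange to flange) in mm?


A spool. The overall height is 86 mm.

Three coaxial cylinders, large–small–large — a spool. Two 6 mm flanges and a 74 mm core give 6 + 74 + 6 = 86 mm.


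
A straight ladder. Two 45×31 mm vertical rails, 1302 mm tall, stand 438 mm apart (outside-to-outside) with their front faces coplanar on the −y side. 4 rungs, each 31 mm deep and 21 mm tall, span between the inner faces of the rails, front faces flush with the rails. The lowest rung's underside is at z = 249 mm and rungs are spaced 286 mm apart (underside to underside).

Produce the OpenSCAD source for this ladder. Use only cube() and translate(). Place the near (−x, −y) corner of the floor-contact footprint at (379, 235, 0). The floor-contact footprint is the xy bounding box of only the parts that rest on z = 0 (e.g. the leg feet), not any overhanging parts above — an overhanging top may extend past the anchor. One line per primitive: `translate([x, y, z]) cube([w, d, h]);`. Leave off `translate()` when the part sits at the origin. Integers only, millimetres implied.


translate([379, 235, 0]) cube([45, 31, 1302]);
translate([772, 235, 0]) cube([45, 31, 1302]);
translate([424, 235, 249]) cube([348, 31, 21]);
translate([424, 235, 535]) cube([348, 31, 21]);
translate([424, 235, 821]) cube([348, 31, 21]);
translate([424, 235, 1107]) cube([348, 31, 21]);


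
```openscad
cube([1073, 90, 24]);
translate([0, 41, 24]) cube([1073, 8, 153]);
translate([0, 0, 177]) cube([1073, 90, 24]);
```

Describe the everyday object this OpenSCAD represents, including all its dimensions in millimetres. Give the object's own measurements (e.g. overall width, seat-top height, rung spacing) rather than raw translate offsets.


An I-beam lying along x, 1073 mm long. Overall section height 201 mm. Two flanges 90 mm wide (y) and 24 mm thick, one on the floor and one at the top; a web 8 mm thick runs between them, centred on the flange width.


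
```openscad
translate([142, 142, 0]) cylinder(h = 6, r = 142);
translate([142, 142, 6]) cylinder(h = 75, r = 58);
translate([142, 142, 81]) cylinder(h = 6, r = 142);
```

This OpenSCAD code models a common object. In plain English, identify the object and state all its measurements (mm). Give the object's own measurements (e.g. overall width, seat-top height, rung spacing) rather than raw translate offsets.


A spool: two coaxial disc flanges of radius 142 mm and thickness 6 mm, joined by a core cylinder of radius 58 mm and height 75 mm. The lower flange rests on z = 0 and the three cylinders share a vertical axis.


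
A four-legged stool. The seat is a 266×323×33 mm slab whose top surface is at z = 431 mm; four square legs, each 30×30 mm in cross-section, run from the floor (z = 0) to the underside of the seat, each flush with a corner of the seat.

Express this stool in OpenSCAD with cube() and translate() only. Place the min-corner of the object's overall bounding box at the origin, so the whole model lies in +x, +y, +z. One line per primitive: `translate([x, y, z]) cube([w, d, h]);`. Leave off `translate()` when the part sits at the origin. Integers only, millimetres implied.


translate([0, 0, 398]) cube([266, 323, 33]);
cube([30, 30, 398]);
translate([236, 0, 0]) cube([30, 30, 398]);
translate([0, 293, 0]) cube([30, 30, 398]);
translate([236, 293, 0]) cube([30, 30, 398]);


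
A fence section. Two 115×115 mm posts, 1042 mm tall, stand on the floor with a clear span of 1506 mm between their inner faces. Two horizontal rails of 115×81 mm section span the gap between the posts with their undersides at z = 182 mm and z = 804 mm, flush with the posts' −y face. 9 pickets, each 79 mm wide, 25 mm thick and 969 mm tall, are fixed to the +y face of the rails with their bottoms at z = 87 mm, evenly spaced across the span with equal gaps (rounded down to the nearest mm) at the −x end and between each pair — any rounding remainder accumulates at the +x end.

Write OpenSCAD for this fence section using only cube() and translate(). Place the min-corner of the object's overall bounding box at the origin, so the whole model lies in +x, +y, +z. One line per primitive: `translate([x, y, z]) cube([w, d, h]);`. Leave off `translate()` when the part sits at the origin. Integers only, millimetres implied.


cube([115, 115, 1042]);
translate([1621, 0, 0]) cube([115, 115, 1042]);
translate([115, 0, 182]) cube([1506, 115, 81]);
translate([115, 0, 804]) cube([1506, 115, 81]);
translate([194, 115, 87]) cube([79, 25, 969]);
translate([352, 115, 87]) cube([79, 25, 969]);
translate([510, 115, 87]) cube([79, 25, 969]);
translate([668, 115, 87]) cube([79, 25, 969]);
translate([826, 115, 87]) cube([79, 25, 969]);
translate([984, 115, 87]) cube([79, 25, 969]);
translate([1142, 115, 87]) cube([79, 25, 969]);
translate([1300, 115, 87]) cube([79, 25, 969]);
translate([1458, 115, 87]) cube([79, 25, 969]);


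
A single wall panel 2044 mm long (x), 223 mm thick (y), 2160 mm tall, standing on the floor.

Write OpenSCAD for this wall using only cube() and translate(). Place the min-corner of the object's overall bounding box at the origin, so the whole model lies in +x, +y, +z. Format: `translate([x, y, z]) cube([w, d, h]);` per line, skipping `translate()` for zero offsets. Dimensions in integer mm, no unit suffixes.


cube([2044, 223, 2160]);


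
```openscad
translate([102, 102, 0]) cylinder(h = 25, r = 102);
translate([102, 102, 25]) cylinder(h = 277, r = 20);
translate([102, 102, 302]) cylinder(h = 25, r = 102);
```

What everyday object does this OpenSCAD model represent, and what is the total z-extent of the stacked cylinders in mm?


A spool. The overall height is 327 mm.

Three coaxial cylinders, large–small–large — a spool. Two 25 mm flanges and a 277 mm core give 25 + 277 + 25 = 327 mm.


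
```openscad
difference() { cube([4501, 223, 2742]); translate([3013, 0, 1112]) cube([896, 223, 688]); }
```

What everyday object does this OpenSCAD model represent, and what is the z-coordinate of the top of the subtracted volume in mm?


A wall with a window opening. The window head height is 1800 mm.

A wall with a rectangular opening subtracted — a window. Sill at z = 1112, opening 688 mm tall, so the head is at 1112 + 688 = 1800 mm.


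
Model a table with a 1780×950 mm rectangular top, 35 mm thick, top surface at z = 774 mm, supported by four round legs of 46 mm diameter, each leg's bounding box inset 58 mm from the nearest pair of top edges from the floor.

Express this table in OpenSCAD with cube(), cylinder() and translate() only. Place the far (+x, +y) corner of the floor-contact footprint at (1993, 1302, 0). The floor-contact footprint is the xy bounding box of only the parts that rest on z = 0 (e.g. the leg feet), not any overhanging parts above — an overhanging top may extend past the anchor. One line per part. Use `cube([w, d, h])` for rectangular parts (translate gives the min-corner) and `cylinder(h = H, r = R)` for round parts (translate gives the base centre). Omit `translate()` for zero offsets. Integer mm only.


translate([271, 410, 739]) cube([1780, 950, 35]);
translate([352, 491, 0]) cylinder(h = 739, r = 23);
translate([1970, 491, 0]) cylinder(h = 739, r = 23);
translate([352, 1279, 0]) cylinder(h = 739, r = 23);
translate([1970, 1279, 0]) cylinder(h = 739, r = 23);


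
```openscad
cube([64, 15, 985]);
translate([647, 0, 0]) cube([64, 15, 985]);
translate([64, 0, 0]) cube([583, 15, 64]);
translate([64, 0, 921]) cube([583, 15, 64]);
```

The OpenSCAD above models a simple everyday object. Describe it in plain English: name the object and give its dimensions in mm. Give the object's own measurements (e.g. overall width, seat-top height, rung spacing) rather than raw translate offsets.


A rectangular picture frame lying in the x–z plane (depth along y). The opening is 583 mm wide (x) by 857 mm tall (z), surrounded by a border 64 mm wide on all four sides. The frame is 15 mm deep and is made of two full-height vertical stiles with two horizontal rails fitted between them.


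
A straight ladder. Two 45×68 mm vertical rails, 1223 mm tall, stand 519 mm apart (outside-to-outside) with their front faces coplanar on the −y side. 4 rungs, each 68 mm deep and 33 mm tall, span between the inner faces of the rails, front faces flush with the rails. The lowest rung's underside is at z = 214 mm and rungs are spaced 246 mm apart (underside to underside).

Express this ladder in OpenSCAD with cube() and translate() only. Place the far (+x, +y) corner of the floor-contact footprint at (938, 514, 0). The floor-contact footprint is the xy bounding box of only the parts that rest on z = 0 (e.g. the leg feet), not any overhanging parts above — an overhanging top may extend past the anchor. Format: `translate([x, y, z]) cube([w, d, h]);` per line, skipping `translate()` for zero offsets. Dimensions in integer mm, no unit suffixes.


// rung span = 519 - 2*45 = 429
// rung[k] z = 214 + k*246
translate([419, 446, 0]) cube([45, 68, 1223]);
translate([893, 446, 0]) cube([45, 68, 1223]);
translate([464, 446, 214]) cube([429, 68, 33]);
translate([464, 446, 460]) cube([429, 68, 33]);
translate([464, 446, 706]) cube([429, 68, 33]);
translate([464, 446, 952]) cube([429, 68, 33]);


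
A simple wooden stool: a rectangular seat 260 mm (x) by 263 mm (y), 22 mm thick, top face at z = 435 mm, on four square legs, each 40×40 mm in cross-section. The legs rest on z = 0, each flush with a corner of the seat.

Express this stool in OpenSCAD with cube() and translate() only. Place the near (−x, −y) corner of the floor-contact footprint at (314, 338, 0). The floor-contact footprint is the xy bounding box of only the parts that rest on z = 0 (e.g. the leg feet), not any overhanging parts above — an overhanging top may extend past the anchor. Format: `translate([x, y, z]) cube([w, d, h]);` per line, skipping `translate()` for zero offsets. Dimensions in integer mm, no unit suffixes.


// leg_h = 435 - 22 = 413
translate([314, 338, 413]) cube([260, 263, 22]);
translate([314, 338, 0]) cube([40, 40, 413]);
translate([534, 338, 0]) cube([40, 40, 413]);
translate([314, 561, 0]) cube([40, 40, 413]);
translate([534, 561, 0]) cube([40, 40, 413]);


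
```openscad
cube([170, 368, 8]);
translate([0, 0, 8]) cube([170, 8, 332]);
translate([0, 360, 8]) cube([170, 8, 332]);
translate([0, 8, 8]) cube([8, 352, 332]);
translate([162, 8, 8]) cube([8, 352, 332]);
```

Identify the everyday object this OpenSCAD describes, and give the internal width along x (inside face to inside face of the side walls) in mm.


An open box. The internal width is 154 mm.

A 170×368 base slab with four walls standing on it — an open box. The base is 170 mm wide and the walls are 8 mm thick, so the internal width is 170 − 2 × 8 = 154 mm.


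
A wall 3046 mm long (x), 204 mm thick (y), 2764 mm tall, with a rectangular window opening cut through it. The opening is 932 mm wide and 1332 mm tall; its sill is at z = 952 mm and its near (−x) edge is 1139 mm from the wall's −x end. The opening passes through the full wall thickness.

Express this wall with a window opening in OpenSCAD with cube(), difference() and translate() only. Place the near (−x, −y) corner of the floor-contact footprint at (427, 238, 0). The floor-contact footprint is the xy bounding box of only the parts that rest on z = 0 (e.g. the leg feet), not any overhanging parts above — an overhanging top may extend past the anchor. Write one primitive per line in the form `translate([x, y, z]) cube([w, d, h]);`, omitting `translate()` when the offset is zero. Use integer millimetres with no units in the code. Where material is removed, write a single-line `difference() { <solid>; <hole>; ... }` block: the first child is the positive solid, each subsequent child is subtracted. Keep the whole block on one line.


difference() { translate([427, 238, 0]) cube([3046, 204, 2764]); translate([1566, 238, 952]) cube([932, 204, 1332]); }


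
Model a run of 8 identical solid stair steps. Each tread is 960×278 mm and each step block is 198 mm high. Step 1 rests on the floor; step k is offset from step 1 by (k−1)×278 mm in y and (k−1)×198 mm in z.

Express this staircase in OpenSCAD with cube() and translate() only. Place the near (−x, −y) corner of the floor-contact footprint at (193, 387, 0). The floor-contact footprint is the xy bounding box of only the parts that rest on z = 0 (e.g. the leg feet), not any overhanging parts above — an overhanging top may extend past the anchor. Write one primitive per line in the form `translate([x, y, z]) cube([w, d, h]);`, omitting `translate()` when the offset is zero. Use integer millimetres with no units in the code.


translate([193, 387, 0]) cube([960, 278, 198]);
translate([193, 665, 198]) cube([960, 278, 198]);
translate([193, 943, 396]) cube([960, 278, 198]);
translate([193, 1221, 594]) cube([960, 278, 198]);
translate([193, 1499, 792]) cube([960, 278, 198]);
translate([193, 1777, 990]) cube([960, 278, 198]);
translate([193, 2055, 1188]) cube([960, 278, 198]);
translate([193, 2333, 1386]) cube([960, 278, 198]);


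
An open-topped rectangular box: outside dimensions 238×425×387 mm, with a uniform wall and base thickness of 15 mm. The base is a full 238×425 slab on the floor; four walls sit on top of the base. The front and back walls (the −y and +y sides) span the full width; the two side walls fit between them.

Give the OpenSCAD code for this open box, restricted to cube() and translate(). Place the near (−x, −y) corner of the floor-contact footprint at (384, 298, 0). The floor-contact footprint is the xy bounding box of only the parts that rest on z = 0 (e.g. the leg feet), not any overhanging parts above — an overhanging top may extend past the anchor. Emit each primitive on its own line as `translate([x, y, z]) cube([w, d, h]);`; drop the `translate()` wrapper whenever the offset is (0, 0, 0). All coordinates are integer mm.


translate([384, 298, 0]) cube([238, 425, 15]);
translate([384, 298, 15]) cube([238, 15, 372]);
translate([384, 708, 15]) cube([238, 15, 372]);
translate([384, 313, 15]) cube([15, 395, 372]);
translate([607, 313, 15]) cube([15, 395, 372]);


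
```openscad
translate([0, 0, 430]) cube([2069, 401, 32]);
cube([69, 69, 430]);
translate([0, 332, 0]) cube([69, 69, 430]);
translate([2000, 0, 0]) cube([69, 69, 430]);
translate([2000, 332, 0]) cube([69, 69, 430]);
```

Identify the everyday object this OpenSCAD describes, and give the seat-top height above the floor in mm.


A bench. The seat-top height is 462 mm.

A long slab on four corner posts — a bench. The slab sits at z = 430 with thickness 32, so the top is 430 + 32 = 462 mm.


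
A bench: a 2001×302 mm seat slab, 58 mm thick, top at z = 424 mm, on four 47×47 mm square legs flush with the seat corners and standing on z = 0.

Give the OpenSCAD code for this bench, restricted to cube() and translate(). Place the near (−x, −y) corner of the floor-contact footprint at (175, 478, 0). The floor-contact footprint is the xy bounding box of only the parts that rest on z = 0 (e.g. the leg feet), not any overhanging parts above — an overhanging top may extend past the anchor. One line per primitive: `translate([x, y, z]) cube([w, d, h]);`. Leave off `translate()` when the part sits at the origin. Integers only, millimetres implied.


// leg_h = 424 − 58 = 366
translate([175, 478, 366]) cube([2001, 302, 58]);
translate([175, 478, 0]) cube([47, 47, 366]);
translate([175, 733, 0]) cube([47, 47, 366]);
translate([2129, 478, 0]) cube([47, 47, 366]);
translate([2129, 733, 0]) cube([47, 47, 366]);


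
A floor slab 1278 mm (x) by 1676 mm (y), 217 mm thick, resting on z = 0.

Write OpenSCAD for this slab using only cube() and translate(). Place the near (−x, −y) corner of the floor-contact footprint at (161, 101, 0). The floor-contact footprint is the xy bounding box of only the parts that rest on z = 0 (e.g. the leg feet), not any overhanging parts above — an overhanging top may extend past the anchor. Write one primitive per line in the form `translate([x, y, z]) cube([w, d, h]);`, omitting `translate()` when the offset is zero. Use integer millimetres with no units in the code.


translate([161, 101, 0]) cube([1278, 1676, 217]);


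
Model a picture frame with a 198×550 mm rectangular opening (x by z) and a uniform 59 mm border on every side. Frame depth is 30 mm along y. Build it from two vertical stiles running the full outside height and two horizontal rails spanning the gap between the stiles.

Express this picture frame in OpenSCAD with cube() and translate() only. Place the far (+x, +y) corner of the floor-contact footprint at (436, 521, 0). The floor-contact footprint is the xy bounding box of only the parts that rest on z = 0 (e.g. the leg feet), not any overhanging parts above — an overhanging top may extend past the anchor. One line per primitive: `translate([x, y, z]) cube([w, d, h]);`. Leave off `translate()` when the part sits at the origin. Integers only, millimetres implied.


translate([120, 491, 0]) cube([59, 30, 668]);
translate([377, 491, 0]) cube([59, 30, 668]);
translate([179, 491, 0]) cube([198, 30, 59]);
translate([179, 491, 609]) cube([198, 30, 59]);


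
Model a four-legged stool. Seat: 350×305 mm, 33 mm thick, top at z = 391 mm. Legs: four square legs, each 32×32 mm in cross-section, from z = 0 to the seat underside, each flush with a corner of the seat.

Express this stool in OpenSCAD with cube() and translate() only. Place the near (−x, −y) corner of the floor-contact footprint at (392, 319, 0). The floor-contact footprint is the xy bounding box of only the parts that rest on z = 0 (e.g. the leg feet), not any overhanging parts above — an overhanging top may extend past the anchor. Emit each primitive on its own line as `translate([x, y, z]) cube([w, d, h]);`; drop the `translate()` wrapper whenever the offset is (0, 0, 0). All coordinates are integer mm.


translate([392, 319, 358]) cube([350, 305, 33]);
translate([392, 319, 0]) cube([32, 32, 358]);
translate([710, 319, 0]) cube([32, 32, 358]);
translate([392, 592, 0]) cube([32, 32, 358]);
translate([710, 592, 0]) cube([32, 32, 358]);


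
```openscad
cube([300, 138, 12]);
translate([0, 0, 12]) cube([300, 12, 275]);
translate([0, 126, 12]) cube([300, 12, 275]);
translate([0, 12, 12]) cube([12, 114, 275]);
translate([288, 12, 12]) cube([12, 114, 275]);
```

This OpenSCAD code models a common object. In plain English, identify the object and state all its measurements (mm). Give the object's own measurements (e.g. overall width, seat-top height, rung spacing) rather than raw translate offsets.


An open-topped rectangular box: outside dimensions 300×138×287 mm, with a uniform wall and base thickness of 12 mm. The base is a full 300×138 slab on the floor; four walls sit on top of the base. The front and back walls (the −y and +y sides) span the full width; the two side walls fit between them.


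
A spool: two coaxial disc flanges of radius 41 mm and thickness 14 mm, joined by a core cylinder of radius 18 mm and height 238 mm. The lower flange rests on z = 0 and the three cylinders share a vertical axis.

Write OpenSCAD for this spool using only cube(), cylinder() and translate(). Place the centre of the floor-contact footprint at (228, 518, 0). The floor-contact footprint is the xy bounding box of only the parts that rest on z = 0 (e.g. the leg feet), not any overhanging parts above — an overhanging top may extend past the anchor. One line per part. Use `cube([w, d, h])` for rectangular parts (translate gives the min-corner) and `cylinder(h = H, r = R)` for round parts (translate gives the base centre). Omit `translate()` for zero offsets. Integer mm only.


translate([228, 518, 0]) cylinder(h = 14, r = 41);
translate([228, 518, 14]) cylinder(h = 238, r = 18);
translate([228, 518, 252]) cylinder(h = 14, r = 41);


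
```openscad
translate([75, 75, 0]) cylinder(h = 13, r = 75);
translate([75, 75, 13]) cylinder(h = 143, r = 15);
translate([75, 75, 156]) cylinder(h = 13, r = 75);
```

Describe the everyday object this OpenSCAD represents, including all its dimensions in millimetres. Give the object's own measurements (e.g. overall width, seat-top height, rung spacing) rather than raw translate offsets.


A spool: two coaxial disc flanges of radius 75 mm and thickness 13 mm, joined by a core cylinder of radius 15 mm and height 143 mm. The lower flange rests on z = 0 and the three cylinders share a vertical axis.


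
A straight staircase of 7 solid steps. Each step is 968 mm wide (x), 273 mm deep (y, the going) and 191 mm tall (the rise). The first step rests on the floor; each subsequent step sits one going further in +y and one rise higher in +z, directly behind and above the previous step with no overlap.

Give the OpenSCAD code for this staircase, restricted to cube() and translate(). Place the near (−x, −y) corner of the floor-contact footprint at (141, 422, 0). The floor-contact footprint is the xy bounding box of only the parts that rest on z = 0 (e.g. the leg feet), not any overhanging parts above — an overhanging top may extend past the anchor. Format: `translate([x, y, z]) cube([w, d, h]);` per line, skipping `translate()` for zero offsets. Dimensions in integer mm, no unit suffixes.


translate([141, 422, 0]) cube([968, 273, 191]);
translate([141, 695, 191]) cube([968, 273, 191]);
translate([141, 968, 382]) cube([968, 273, 191]);
translate([141, 1241, 573]) cube([968, 273, 191]);
translate([141, 1514, 764]) cube([968, 273, 191]);
translate([141, 1787, 955]) cube([968, 273, 191]);
translate([141, 2060, 1146]) cube([968, 273, 191]);


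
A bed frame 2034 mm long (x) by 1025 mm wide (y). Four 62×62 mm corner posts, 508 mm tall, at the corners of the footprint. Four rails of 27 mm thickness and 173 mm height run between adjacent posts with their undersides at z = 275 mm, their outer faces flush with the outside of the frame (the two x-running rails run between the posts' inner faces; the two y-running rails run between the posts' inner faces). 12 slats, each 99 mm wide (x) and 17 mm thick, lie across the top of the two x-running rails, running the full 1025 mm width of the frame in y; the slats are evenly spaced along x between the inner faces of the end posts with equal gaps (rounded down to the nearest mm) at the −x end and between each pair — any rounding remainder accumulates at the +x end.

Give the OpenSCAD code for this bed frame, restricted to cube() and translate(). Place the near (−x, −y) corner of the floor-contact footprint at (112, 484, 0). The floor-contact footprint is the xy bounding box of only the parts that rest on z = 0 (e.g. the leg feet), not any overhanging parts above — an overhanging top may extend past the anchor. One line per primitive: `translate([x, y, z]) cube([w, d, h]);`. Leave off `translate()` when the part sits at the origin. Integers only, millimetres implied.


translate([112, 484, 0]) cube([62, 62, 508]);
translate([112, 1447, 0]) cube([62, 62, 508]);
translate([2084, 484, 0]) cube([62, 62, 508]);
translate([2084, 1447, 0]) cube([62, 62, 508]);
translate([174, 484, 275]) cube([1910, 27, 173]);
translate([174, 1482, 275]) cube([1910, 27, 173]);
translate([112, 546, 275]) cube([27, 901, 173]);
translate([2119, 546, 275]) cube([27, 901, 173]);
translate([229, 484, 448]) cube([99, 1025, 17]);
translate([383, 484, 448]) cube([99, 1025, 17]);
translate([537, 484, 448]) cube([99, 1025, 17]);
translate([691, 484, 448]) cube([99, 1025, 17]);
translate([845, 484, 448]) cube([99, 1025, 17]);
translate([999, 484, 448]) cube([99, 1025, 17]);
translate([1153, 484, 448]) cube([99, 1025, 17]);
translate([1307, 484, 448]) cube([99, 1025, 17]);
translate([1461, 484, 448]) cube([99, 1025, 17]);
translate([1615, 484, 448]) cube([99, 1025, 17]);
translate([1769, 484, 448]) cube([99, 1025, 17]);
translate([1923, 484, 448]) cube([99, 1025, 17]);
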